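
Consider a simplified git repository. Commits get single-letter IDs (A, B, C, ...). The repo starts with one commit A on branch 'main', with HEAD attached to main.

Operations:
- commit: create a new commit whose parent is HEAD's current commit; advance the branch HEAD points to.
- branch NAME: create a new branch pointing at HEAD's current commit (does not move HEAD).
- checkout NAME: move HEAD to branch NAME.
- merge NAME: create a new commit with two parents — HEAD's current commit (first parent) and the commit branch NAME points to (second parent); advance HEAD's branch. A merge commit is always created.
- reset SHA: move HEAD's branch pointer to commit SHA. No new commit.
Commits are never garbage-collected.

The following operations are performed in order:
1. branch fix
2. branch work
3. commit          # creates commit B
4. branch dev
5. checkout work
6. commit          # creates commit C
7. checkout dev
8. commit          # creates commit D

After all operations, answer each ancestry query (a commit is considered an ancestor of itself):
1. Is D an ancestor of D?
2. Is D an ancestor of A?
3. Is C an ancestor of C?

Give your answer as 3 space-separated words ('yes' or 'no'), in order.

Answer: yes no yes

Derivation:
After op 1 (branch): HEAD=main@A [fix=A main=A]
After op 2 (branch): HEAD=main@A [fix=A main=A work=A]
After op 3 (commit): HEAD=main@B [fix=A main=B work=A]
After op 4 (branch): HEAD=main@B [dev=B fix=A main=B work=A]
After op 5 (checkout): HEAD=work@A [dev=B fix=A main=B work=A]
After op 6 (commit): HEAD=work@C [dev=B fix=A main=B work=C]
After op 7 (checkout): HEAD=dev@B [dev=B fix=A main=B work=C]
After op 8 (commit): HEAD=dev@D [dev=D fix=A main=B work=C]
ancestors(D) = {A,B,D}; D in? yes
ancestors(A) = {A}; D in? no
ancestors(C) = {A,C}; C in? yes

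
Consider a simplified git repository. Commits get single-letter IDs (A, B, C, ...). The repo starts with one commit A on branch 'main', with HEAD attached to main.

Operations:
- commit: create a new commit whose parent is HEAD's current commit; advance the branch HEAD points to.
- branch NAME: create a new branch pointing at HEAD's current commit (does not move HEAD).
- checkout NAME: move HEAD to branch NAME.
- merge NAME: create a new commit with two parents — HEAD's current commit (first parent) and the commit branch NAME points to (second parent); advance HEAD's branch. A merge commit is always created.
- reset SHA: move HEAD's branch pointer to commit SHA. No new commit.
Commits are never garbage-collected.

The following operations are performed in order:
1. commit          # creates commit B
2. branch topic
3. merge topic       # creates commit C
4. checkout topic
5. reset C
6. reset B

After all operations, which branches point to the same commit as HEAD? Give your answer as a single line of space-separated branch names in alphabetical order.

After op 1 (commit): HEAD=main@B [main=B]
After op 2 (branch): HEAD=main@B [main=B topic=B]
After op 3 (merge): HEAD=main@C [main=C topic=B]
After op 4 (checkout): HEAD=topic@B [main=C topic=B]
After op 5 (reset): HEAD=topic@C [main=C topic=C]
After op 6 (reset): HEAD=topic@B [main=C topic=B]

Answer: topic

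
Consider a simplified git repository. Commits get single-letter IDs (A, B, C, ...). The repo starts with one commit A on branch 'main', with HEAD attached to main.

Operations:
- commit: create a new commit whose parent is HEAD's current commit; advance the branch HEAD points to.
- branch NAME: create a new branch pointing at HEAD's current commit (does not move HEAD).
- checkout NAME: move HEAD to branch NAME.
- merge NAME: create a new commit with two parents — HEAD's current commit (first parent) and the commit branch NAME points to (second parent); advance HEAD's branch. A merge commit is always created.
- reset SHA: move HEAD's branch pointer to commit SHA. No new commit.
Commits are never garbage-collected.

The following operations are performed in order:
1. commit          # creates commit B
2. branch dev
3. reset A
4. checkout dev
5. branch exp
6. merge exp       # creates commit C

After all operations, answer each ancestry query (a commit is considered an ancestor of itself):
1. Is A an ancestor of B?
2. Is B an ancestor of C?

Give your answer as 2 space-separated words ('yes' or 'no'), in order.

Answer: yes yes

Derivation:
After op 1 (commit): HEAD=main@B [main=B]
After op 2 (branch): HEAD=main@B [dev=B main=B]
After op 3 (reset): HEAD=main@A [dev=B main=A]
After op 4 (checkout): HEAD=dev@B [dev=B main=A]
After op 5 (branch): HEAD=dev@B [dev=B exp=B main=A]
After op 6 (merge): HEAD=dev@C [dev=C exp=B main=A]
ancestors(B) = {A,B}; A in? yes
ancestors(C) = {A,B,C}; B in? yes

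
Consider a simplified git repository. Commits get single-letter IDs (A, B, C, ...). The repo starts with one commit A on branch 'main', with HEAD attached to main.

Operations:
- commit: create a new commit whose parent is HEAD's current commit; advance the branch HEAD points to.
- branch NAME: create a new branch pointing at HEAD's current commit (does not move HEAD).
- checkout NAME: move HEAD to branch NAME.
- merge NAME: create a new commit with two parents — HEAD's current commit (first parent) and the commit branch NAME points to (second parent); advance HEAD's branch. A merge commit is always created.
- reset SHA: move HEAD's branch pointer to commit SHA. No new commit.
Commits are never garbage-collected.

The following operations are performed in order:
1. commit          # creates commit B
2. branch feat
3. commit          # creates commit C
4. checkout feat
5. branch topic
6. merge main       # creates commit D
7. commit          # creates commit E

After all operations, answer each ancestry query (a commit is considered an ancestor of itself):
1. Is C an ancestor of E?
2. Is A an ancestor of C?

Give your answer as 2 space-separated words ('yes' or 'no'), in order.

After op 1 (commit): HEAD=main@B [main=B]
After op 2 (branch): HEAD=main@B [feat=B main=B]
After op 3 (commit): HEAD=main@C [feat=B main=C]
After op 4 (checkout): HEAD=feat@B [feat=B main=C]
After op 5 (branch): HEAD=feat@B [feat=B main=C topic=B]
After op 6 (merge): HEAD=feat@D [feat=D main=C topic=B]
After op 7 (commit): HEAD=feat@E [feat=E main=C topic=B]
ancestors(E) = {A,B,C,D,E}; C in? yes
ancestors(C) = {A,B,C}; A in? yes

Answer: yes yes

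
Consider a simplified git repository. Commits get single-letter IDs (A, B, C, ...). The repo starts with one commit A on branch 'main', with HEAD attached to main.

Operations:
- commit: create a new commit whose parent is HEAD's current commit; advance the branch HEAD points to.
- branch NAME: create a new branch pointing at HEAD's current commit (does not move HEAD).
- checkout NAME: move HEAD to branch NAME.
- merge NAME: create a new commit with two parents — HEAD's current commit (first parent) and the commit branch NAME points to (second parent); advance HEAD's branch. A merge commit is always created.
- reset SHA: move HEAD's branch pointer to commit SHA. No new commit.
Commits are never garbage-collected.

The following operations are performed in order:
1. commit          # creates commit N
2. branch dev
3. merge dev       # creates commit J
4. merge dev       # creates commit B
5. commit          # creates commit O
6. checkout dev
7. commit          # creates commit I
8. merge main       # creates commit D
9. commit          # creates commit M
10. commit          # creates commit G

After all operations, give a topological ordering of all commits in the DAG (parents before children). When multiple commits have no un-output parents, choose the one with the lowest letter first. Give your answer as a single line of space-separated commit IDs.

Answer: A N I J B O D M G

Derivation:
After op 1 (commit): HEAD=main@N [main=N]
After op 2 (branch): HEAD=main@N [dev=N main=N]
After op 3 (merge): HEAD=main@J [dev=N main=J]
After op 4 (merge): HEAD=main@B [dev=N main=B]
After op 5 (commit): HEAD=main@O [dev=N main=O]
After op 6 (checkout): HEAD=dev@N [dev=N main=O]
After op 7 (commit): HEAD=dev@I [dev=I main=O]
After op 8 (merge): HEAD=dev@D [dev=D main=O]
After op 9 (commit): HEAD=dev@M [dev=M main=O]
After op 10 (commit): HEAD=dev@G [dev=G main=O]
commit A: parents=[]
commit B: parents=['J', 'N']
commit D: parents=['I', 'O']
commit G: parents=['M']
commit I: parents=['N']
commit J: parents=['N', 'N']
commit M: parents=['D']
commit N: parents=['A']
commit O: parents=['B']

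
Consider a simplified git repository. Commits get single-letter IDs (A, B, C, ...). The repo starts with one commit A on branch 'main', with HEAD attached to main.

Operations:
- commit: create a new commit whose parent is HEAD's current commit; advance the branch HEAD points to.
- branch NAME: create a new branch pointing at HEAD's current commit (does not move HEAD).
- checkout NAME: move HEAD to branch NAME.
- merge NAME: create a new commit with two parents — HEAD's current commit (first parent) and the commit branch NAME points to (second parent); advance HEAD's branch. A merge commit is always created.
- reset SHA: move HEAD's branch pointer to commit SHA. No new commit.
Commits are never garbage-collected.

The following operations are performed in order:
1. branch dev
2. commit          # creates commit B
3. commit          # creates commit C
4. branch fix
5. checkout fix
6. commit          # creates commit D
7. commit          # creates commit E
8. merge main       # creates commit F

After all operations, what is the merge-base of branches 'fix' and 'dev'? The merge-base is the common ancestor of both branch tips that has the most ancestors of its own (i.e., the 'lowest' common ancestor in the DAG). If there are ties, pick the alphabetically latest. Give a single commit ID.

Answer: A

Derivation:
After op 1 (branch): HEAD=main@A [dev=A main=A]
After op 2 (commit): HEAD=main@B [dev=A main=B]
After op 3 (commit): HEAD=main@C [dev=A main=C]
After op 4 (branch): HEAD=main@C [dev=A fix=C main=C]
After op 5 (checkout): HEAD=fix@C [dev=A fix=C main=C]
After op 6 (commit): HEAD=fix@D [dev=A fix=D main=C]
After op 7 (commit): HEAD=fix@E [dev=A fix=E main=C]
After op 8 (merge): HEAD=fix@F [dev=A fix=F main=C]
ancestors(fix=F): ['A', 'B', 'C', 'D', 'E', 'F']
ancestors(dev=A): ['A']
common: ['A']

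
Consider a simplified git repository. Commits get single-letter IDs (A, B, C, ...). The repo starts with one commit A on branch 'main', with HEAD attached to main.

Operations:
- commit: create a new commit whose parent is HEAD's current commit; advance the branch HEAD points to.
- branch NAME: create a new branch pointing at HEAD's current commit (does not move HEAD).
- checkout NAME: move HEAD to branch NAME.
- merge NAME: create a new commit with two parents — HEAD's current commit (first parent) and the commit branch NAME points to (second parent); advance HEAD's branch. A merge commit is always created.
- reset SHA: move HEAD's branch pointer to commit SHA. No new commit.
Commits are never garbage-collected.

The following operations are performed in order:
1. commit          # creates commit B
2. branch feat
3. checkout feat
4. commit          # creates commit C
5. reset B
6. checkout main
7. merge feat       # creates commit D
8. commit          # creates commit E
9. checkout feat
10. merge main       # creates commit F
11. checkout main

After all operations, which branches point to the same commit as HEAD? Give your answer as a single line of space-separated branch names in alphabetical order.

After op 1 (commit): HEAD=main@B [main=B]
After op 2 (branch): HEAD=main@B [feat=B main=B]
After op 3 (checkout): HEAD=feat@B [feat=B main=B]
After op 4 (commit): HEAD=feat@C [feat=C main=B]
After op 5 (reset): HEAD=feat@B [feat=B main=B]
After op 6 (checkout): HEAD=main@B [feat=B main=B]
After op 7 (merge): HEAD=main@D [feat=B main=D]
After op 8 (commit): HEAD=main@E [feat=B main=E]
After op 9 (checkout): HEAD=feat@B [feat=B main=E]
After op 10 (merge): HEAD=feat@F [feat=F main=E]
After op 11 (checkout): HEAD=main@E [feat=F main=E]

Answer: main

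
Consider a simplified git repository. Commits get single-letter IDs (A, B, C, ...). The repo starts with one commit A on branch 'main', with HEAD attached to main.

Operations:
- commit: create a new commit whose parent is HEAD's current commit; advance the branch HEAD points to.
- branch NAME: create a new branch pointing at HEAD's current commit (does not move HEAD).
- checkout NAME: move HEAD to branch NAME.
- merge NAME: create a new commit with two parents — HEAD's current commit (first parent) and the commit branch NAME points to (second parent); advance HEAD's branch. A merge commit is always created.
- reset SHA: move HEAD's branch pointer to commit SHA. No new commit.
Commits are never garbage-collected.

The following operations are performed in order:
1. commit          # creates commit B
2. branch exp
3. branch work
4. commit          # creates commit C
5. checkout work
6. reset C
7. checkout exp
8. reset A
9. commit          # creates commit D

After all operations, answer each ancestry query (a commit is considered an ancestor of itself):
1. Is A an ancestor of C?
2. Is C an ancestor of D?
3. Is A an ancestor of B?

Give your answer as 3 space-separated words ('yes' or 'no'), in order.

Answer: yes no yes

Derivation:
After op 1 (commit): HEAD=main@B [main=B]
After op 2 (branch): HEAD=main@B [exp=B main=B]
After op 3 (branch): HEAD=main@B [exp=B main=B work=B]
After op 4 (commit): HEAD=main@C [exp=B main=C work=B]
After op 5 (checkout): HEAD=work@B [exp=B main=C work=B]
After op 6 (reset): HEAD=work@C [exp=B main=C work=C]
After op 7 (checkout): HEAD=exp@B [exp=B main=C work=C]
After op 8 (reset): HEAD=exp@A [exp=A main=C work=C]
After op 9 (commit): HEAD=exp@D [exp=D main=C work=C]
ancestors(C) = {A,B,C}; A in? yes
ancestors(D) = {A,D}; C in? no
ancestors(B) = {A,B}; A in? yes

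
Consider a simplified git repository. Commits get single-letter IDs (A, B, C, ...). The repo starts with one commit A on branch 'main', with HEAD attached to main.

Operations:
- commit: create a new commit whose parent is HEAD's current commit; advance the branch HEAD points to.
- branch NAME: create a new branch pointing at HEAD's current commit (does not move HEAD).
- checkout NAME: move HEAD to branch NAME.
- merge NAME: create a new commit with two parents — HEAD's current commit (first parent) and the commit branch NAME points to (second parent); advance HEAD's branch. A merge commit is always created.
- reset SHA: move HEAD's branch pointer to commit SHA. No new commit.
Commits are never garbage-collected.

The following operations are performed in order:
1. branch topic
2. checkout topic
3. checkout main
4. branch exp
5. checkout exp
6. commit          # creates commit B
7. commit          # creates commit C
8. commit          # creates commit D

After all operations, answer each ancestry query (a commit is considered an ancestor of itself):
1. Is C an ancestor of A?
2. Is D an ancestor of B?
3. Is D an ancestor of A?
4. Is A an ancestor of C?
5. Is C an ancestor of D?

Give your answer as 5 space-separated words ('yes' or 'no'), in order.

Answer: no no no yes yes

Derivation:
After op 1 (branch): HEAD=main@A [main=A topic=A]
After op 2 (checkout): HEAD=topic@A [main=A topic=A]
After op 3 (checkout): HEAD=main@A [main=A topic=A]
After op 4 (branch): HEAD=main@A [exp=A main=A topic=A]
After op 5 (checkout): HEAD=exp@A [exp=A main=A topic=A]
After op 6 (commit): HEAD=exp@B [exp=B main=A topic=A]
After op 7 (commit): HEAD=exp@C [exp=C main=A topic=A]
After op 8 (commit): HEAD=exp@D [exp=D main=A topic=A]
ancestors(A) = {A}; C in? no
ancestors(B) = {A,B}; D in? no
ancestors(A) = {A}; D in? no
ancestors(C) = {A,B,C}; A in? yes
ancestors(D) = {A,B,C,D}; C in? yes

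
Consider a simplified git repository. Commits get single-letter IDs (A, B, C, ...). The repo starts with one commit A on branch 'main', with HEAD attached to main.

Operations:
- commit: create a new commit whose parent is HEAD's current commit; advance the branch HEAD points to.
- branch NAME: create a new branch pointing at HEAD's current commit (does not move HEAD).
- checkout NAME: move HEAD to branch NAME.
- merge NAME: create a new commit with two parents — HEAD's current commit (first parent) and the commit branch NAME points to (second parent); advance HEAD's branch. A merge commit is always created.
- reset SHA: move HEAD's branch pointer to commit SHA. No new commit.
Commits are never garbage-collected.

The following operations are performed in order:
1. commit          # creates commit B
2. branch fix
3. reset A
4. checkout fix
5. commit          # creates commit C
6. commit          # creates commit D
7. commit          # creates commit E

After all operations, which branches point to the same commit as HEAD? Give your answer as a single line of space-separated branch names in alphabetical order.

Answer: fix

Derivation:
After op 1 (commit): HEAD=main@B [main=B]
After op 2 (branch): HEAD=main@B [fix=B main=B]
After op 3 (reset): HEAD=main@A [fix=B main=A]
After op 4 (checkout): HEAD=fix@B [fix=B main=A]
After op 5 (commit): HEAD=fix@C [fix=C main=A]
After op 6 (commit): HEAD=fix@D [fix=D main=A]
After op 7 (commit): HEAD=fix@E [fix=E main=A]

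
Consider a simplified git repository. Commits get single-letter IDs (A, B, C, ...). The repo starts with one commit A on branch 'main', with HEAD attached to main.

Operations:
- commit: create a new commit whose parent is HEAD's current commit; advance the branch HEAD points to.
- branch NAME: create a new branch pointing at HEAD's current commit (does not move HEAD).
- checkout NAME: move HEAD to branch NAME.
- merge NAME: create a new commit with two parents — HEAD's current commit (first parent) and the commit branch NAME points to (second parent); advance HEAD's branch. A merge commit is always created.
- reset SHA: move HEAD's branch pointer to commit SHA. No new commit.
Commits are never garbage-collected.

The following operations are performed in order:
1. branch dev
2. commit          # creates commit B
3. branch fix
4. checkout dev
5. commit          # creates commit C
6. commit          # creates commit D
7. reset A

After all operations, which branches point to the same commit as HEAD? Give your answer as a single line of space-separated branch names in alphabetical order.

Answer: dev

Derivation:
After op 1 (branch): HEAD=main@A [dev=A main=A]
After op 2 (commit): HEAD=main@B [dev=A main=B]
After op 3 (branch): HEAD=main@B [dev=A fix=B main=B]
After op 4 (checkout): HEAD=dev@A [dev=A fix=B main=B]
After op 5 (commit): HEAD=dev@C [dev=C fix=B main=B]
After op 6 (commit): HEAD=dev@D [dev=D fix=B main=B]
After op 7 (reset): HEAD=dev@A [dev=A fix=B main=B]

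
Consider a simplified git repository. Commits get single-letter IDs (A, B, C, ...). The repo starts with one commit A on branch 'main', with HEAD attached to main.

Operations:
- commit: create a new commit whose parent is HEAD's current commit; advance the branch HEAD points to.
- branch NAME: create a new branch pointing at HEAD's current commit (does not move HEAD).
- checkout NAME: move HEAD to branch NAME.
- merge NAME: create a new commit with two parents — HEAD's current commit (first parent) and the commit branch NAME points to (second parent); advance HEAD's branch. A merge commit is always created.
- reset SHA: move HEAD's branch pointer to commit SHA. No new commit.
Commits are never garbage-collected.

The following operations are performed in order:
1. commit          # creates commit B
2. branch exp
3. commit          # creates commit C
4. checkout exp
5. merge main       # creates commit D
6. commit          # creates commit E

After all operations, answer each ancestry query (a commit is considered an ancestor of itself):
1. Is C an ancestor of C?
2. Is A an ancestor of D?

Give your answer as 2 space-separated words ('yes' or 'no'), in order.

Answer: yes yes

Derivation:
After op 1 (commit): HEAD=main@B [main=B]
After op 2 (branch): HEAD=main@B [exp=B main=B]
After op 3 (commit): HEAD=main@C [exp=B main=C]
After op 4 (checkout): HEAD=exp@B [exp=B main=C]
After op 5 (merge): HEAD=exp@D [exp=D main=C]
After op 6 (commit): HEAD=exp@E [exp=E main=C]
ancestors(C) = {A,B,C}; C in? yes
ancestors(D) = {A,B,C,D}; A in? yes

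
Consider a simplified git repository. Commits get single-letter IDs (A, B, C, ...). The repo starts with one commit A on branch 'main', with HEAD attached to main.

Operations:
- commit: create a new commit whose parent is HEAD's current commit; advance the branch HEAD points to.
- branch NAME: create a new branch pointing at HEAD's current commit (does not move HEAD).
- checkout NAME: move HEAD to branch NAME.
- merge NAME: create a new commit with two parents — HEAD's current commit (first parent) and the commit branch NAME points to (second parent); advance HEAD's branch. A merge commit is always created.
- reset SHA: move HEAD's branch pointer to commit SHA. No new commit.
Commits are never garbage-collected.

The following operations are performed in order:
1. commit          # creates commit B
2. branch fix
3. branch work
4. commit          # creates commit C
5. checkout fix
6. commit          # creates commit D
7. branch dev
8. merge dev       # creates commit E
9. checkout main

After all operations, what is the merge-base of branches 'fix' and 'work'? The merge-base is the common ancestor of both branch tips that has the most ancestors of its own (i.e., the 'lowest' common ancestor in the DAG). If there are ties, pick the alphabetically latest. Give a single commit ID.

Answer: B

Derivation:
After op 1 (commit): HEAD=main@B [main=B]
After op 2 (branch): HEAD=main@B [fix=B main=B]
After op 3 (branch): HEAD=main@B [fix=B main=B work=B]
After op 4 (commit): HEAD=main@C [fix=B main=C work=B]
After op 5 (checkout): HEAD=fix@B [fix=B main=C work=B]
After op 6 (commit): HEAD=fix@D [fix=D main=C work=B]
After op 7 (branch): HEAD=fix@D [dev=D fix=D main=C work=B]
After op 8 (merge): HEAD=fix@E [dev=D fix=E main=C work=B]
After op 9 (checkout): HEAD=main@C [dev=D fix=E main=C work=B]
ancestors(fix=E): ['A', 'B', 'D', 'E']
ancestors(work=B): ['A', 'B']
common: ['A', 'B']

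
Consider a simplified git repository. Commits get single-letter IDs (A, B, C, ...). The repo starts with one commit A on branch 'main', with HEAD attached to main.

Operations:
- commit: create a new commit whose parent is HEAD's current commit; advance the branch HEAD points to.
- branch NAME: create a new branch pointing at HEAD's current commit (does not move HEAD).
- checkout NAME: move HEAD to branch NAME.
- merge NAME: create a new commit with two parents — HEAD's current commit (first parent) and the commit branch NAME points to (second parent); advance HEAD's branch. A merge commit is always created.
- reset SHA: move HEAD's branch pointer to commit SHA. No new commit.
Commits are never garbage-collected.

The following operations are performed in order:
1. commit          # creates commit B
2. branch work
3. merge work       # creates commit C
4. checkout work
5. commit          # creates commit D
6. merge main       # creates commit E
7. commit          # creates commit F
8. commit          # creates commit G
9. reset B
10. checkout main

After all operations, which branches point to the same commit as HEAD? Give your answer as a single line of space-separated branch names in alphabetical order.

After op 1 (commit): HEAD=main@B [main=B]
After op 2 (branch): HEAD=main@B [main=B work=B]
After op 3 (merge): HEAD=main@C [main=C work=B]
After op 4 (checkout): HEAD=work@B [main=C work=B]
After op 5 (commit): HEAD=work@D [main=C work=D]
After op 6 (merge): HEAD=work@E [main=C work=E]
After op 7 (commit): HEAD=work@F [main=C work=F]
After op 8 (commit): HEAD=work@G [main=C work=G]
After op 9 (reset): HEAD=work@B [main=C work=B]
After op 10 (checkout): HEAD=main@C [main=C work=B]

Answer: main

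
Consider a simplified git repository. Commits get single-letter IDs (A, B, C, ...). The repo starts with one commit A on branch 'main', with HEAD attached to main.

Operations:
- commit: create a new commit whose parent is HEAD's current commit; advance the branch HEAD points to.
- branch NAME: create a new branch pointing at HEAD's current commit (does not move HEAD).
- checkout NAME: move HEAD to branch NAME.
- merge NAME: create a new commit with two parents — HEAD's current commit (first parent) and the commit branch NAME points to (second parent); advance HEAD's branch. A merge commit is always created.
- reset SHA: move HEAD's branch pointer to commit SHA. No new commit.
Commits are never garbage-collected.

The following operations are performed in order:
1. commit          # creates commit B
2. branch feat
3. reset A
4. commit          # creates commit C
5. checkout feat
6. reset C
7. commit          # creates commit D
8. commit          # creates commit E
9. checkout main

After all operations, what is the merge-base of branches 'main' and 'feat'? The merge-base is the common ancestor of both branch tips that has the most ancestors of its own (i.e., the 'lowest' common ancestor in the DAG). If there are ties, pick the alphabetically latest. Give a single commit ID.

Answer: C

Derivation:
After op 1 (commit): HEAD=main@B [main=B]
After op 2 (branch): HEAD=main@B [feat=B main=B]
After op 3 (reset): HEAD=main@A [feat=B main=A]
After op 4 (commit): HEAD=main@C [feat=B main=C]
After op 5 (checkout): HEAD=feat@B [feat=B main=C]
After op 6 (reset): HEAD=feat@C [feat=C main=C]
After op 7 (commit): HEAD=feat@D [feat=D main=C]
After op 8 (commit): HEAD=feat@E [feat=E main=C]
After op 9 (checkout): HEAD=main@C [feat=E main=C]
ancestors(main=C): ['A', 'C']
ancestors(feat=E): ['A', 'C', 'D', 'E']
common: ['A', 'C']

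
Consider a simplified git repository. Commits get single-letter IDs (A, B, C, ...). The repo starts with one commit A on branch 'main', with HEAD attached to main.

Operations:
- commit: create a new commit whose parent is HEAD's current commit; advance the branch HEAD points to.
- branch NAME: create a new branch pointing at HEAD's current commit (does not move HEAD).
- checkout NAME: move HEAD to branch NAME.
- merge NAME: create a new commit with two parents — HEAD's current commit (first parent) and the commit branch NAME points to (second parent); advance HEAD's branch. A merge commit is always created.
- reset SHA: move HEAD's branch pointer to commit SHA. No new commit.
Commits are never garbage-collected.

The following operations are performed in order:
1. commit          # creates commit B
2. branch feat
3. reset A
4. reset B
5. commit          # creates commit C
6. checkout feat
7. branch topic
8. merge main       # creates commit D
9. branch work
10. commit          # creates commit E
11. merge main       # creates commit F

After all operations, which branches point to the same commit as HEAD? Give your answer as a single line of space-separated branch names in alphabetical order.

Answer: feat

Derivation:
After op 1 (commit): HEAD=main@B [main=B]
After op 2 (branch): HEAD=main@B [feat=B main=B]
After op 3 (reset): HEAD=main@A [feat=B main=A]
After op 4 (reset): HEAD=main@B [feat=B main=B]
After op 5 (commit): HEAD=main@C [feat=B main=C]
After op 6 (checkout): HEAD=feat@B [feat=B main=C]
After op 7 (branch): HEAD=feat@B [feat=B main=C topic=B]
After op 8 (merge): HEAD=feat@D [feat=D main=C topic=B]
After op 9 (branch): HEAD=feat@D [feat=D main=C topic=B work=D]
After op 10 (commit): HEAD=feat@E [feat=E main=C topic=B work=D]
After op 11 (merge): HEAD=feat@F [feat=F main=C topic=B work=D]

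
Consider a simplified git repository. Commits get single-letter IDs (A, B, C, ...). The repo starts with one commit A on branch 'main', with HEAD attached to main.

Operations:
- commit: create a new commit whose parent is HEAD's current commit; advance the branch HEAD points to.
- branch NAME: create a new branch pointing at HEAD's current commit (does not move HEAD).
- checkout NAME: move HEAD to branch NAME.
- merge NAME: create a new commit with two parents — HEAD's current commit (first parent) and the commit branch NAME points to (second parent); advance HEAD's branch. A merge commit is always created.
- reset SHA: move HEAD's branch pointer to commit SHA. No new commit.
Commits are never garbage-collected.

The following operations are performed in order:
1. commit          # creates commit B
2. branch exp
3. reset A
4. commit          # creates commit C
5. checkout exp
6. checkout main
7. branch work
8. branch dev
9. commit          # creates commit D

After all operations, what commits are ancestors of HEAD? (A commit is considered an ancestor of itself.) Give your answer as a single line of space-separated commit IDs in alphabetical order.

After op 1 (commit): HEAD=main@B [main=B]
After op 2 (branch): HEAD=main@B [exp=B main=B]
After op 3 (reset): HEAD=main@A [exp=B main=A]
After op 4 (commit): HEAD=main@C [exp=B main=C]
After op 5 (checkout): HEAD=exp@B [exp=B main=C]
After op 6 (checkout): HEAD=main@C [exp=B main=C]
After op 7 (branch): HEAD=main@C [exp=B main=C work=C]
After op 8 (branch): HEAD=main@C [dev=C exp=B main=C work=C]
After op 9 (commit): HEAD=main@D [dev=C exp=B main=D work=C]

Answer: A C D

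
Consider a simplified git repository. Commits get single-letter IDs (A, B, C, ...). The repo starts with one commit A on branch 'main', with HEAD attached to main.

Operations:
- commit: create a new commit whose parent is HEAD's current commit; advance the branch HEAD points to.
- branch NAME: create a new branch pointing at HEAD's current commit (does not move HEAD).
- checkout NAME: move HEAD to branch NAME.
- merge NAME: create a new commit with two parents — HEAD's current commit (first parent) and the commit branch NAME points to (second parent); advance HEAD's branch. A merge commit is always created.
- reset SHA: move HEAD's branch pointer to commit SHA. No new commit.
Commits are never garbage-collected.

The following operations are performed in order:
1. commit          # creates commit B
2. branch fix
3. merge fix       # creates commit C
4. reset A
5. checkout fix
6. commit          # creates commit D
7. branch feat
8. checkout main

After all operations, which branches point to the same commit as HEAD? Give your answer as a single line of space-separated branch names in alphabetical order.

Answer: main

Derivation:
After op 1 (commit): HEAD=main@B [main=B]
After op 2 (branch): HEAD=main@B [fix=B main=B]
After op 3 (merge): HEAD=main@C [fix=B main=C]
After op 4 (reset): HEAD=main@A [fix=B main=A]
After op 5 (checkout): HEAD=fix@B [fix=B main=A]
After op 6 (commit): HEAD=fix@D [fix=D main=A]
After op 7 (branch): HEAD=fix@D [feat=D fix=D main=A]
After op 8 (checkout): HEAD=main@A [feat=D fix=D main=A]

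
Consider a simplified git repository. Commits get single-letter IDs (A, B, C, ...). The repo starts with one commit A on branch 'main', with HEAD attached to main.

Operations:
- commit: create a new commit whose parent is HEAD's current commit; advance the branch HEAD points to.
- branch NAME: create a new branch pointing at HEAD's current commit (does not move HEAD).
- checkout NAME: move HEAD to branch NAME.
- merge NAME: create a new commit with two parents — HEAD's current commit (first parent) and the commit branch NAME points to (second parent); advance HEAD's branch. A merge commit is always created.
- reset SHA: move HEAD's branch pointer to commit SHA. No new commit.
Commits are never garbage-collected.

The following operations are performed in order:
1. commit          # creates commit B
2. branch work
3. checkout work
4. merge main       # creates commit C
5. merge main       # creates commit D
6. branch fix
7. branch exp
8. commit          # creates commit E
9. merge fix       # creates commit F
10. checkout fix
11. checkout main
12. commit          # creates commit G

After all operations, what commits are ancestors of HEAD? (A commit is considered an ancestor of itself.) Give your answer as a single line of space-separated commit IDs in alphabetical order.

Answer: A B G

Derivation:
After op 1 (commit): HEAD=main@B [main=B]
After op 2 (branch): HEAD=main@B [main=B work=B]
After op 3 (checkout): HEAD=work@B [main=B work=B]
After op 4 (merge): HEAD=work@C [main=B work=C]
After op 5 (merge): HEAD=work@D [main=B work=D]
After op 6 (branch): HEAD=work@D [fix=D main=B work=D]
After op 7 (branch): HEAD=work@D [exp=D fix=D main=B work=D]
After op 8 (commit): HEAD=work@E [exp=D fix=D main=B work=E]
After op 9 (merge): HEAD=work@F [exp=D fix=D main=B work=F]
After op 10 (checkout): HEAD=fix@D [exp=D fix=D main=B work=F]
After op 11 (checkout): HEAD=main@B [exp=D fix=D main=B work=F]
After op 12 (commit): HEAD=main@G [exp=D fix=D main=G work=F]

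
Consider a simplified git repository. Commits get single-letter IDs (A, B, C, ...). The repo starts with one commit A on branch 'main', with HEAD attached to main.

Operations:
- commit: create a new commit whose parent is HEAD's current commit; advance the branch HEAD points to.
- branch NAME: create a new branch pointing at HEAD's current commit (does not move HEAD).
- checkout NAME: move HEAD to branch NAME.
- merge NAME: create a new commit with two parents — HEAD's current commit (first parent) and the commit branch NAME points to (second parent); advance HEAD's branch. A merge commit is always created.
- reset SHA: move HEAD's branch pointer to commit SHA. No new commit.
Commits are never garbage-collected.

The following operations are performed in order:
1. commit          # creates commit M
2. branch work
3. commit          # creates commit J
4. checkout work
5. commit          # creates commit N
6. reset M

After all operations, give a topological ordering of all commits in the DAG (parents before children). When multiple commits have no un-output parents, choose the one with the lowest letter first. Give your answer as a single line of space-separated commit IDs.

After op 1 (commit): HEAD=main@M [main=M]
After op 2 (branch): HEAD=main@M [main=M work=M]
After op 3 (commit): HEAD=main@J [main=J work=M]
After op 4 (checkout): HEAD=work@M [main=J work=M]
After op 5 (commit): HEAD=work@N [main=J work=N]
After op 6 (reset): HEAD=work@M [main=J work=M]
commit A: parents=[]
commit J: parents=['M']
commit M: parents=['A']
commit N: parents=['M']

Answer: A M J N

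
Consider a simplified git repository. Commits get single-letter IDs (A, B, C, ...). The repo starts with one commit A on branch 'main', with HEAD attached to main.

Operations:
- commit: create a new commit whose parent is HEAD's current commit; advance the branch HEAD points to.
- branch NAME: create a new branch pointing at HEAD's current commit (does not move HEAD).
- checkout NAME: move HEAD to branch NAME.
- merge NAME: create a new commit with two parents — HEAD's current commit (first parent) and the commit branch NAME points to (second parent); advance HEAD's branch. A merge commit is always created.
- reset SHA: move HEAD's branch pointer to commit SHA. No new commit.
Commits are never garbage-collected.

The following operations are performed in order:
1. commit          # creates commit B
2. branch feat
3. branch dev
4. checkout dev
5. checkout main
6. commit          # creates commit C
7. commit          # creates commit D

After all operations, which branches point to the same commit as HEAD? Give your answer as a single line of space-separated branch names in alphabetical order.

After op 1 (commit): HEAD=main@B [main=B]
After op 2 (branch): HEAD=main@B [feat=B main=B]
After op 3 (branch): HEAD=main@B [dev=B feat=B main=B]
After op 4 (checkout): HEAD=dev@B [dev=B feat=B main=B]
After op 5 (checkout): HEAD=main@B [dev=B feat=B main=B]
After op 6 (commit): HEAD=main@C [dev=B feat=B main=C]
After op 7 (commit): HEAD=main@D [dev=B feat=B main=D]

Answer: main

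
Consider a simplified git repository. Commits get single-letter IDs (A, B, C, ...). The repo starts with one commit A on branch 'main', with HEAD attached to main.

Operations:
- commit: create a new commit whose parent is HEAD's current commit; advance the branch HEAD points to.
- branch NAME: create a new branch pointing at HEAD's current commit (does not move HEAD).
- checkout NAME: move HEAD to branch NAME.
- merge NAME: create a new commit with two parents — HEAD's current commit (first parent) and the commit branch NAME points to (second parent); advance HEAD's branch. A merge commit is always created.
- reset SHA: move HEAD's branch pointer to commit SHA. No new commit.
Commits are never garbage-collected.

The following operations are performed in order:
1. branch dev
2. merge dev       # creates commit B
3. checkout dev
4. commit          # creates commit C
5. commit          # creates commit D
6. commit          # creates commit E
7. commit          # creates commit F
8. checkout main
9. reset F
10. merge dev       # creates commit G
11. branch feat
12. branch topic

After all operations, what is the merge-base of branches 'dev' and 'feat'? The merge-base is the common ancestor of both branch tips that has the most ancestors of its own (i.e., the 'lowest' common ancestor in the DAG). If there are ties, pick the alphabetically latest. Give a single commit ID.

Answer: F

Derivation:
After op 1 (branch): HEAD=main@A [dev=A main=A]
After op 2 (merge): HEAD=main@B [dev=A main=B]
After op 3 (checkout): HEAD=dev@A [dev=A main=B]
After op 4 (commit): HEAD=dev@C [dev=C main=B]
After op 5 (commit): HEAD=dev@D [dev=D main=B]
After op 6 (commit): HEAD=dev@E [dev=E main=B]
After op 7 (commit): HEAD=dev@F [dev=F main=B]
After op 8 (checkout): HEAD=main@B [dev=F main=B]
After op 9 (reset): HEAD=main@F [dev=F main=F]
After op 10 (merge): HEAD=main@G [dev=F main=G]
After op 11 (branch): HEAD=main@G [dev=F feat=G main=G]
After op 12 (branch): HEAD=main@G [dev=F feat=G main=G topic=G]
ancestors(dev=F): ['A', 'C', 'D', 'E', 'F']
ancestors(feat=G): ['A', 'C', 'D', 'E', 'F', 'G']
common: ['A', 'C', 'D', 'E', 'F']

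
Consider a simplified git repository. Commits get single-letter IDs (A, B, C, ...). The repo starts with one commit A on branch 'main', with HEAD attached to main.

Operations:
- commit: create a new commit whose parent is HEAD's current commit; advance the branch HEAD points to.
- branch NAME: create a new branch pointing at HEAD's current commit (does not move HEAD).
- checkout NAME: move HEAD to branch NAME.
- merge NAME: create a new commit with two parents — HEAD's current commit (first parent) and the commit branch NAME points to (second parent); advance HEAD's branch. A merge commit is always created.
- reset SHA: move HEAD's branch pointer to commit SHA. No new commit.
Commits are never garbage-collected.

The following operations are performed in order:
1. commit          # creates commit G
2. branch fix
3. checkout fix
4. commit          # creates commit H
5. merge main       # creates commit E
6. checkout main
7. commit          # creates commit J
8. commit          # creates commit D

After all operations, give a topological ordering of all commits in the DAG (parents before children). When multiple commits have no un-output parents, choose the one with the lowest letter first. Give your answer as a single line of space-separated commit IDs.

After op 1 (commit): HEAD=main@G [main=G]
After op 2 (branch): HEAD=main@G [fix=G main=G]
After op 3 (checkout): HEAD=fix@G [fix=G main=G]
After op 4 (commit): HEAD=fix@H [fix=H main=G]
After op 5 (merge): HEAD=fix@E [fix=E main=G]
After op 6 (checkout): HEAD=main@G [fix=E main=G]
After op 7 (commit): HEAD=main@J [fix=E main=J]
After op 8 (commit): HEAD=main@D [fix=E main=D]
commit A: parents=[]
commit D: parents=['J']
commit E: parents=['H', 'G']
commit G: parents=['A']
commit H: parents=['G']
commit J: parents=['G']

Answer: A G H E J D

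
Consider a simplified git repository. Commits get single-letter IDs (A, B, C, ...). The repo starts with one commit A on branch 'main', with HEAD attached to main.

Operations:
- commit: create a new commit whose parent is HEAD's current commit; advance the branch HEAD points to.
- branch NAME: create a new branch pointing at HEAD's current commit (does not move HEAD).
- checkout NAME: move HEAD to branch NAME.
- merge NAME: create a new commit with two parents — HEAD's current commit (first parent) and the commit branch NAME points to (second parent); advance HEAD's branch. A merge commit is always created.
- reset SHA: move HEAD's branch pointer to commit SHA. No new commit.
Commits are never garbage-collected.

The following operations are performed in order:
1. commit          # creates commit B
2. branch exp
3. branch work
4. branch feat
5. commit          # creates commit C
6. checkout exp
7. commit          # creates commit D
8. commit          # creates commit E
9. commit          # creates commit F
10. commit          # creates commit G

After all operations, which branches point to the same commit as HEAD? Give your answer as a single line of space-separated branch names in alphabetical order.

Answer: exp

Derivation:
After op 1 (commit): HEAD=main@B [main=B]
After op 2 (branch): HEAD=main@B [exp=B main=B]
After op 3 (branch): HEAD=main@B [exp=B main=B work=B]
After op 4 (branch): HEAD=main@B [exp=B feat=B main=B work=B]
After op 5 (commit): HEAD=main@C [exp=B feat=B main=C work=B]
After op 6 (checkout): HEAD=exp@B [exp=B feat=B main=C work=B]
After op 7 (commit): HEAD=exp@D [exp=D feat=B main=C work=B]
After op 8 (commit): HEAD=exp@E [exp=E feat=B main=C work=B]
After op 9 (commit): HEAD=exp@F [exp=F feat=B main=C work=B]
After op 10 (commit): HEAD=exp@G [exp=G feat=B main=C work=B]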